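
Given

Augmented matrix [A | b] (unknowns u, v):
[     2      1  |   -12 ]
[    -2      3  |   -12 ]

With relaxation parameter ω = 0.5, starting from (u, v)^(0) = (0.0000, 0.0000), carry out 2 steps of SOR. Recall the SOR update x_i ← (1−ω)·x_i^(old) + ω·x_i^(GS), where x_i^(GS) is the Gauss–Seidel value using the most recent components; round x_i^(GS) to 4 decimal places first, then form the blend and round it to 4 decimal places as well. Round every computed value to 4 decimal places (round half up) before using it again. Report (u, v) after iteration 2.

(-3.7500, -4.7500)

Iteration 1:
  u: GS value = (-12 - (1)·0.0000) / (2) = -6.0000;  u ← (1−ω)·0.0000 + ω·-6.0000 = -3.0000
  v: GS value = (-12 - (-2)·-3.0000) / (3) = -6.0000;  v ← (1−ω)·0.0000 + ω·-6.0000 = -3.0000
Iteration 2:
  u: GS value = (-12 - (1)·-3.0000) / (2) = -4.5000;  u ← (1−ω)·-3.0000 + ω·-4.5000 = -3.7500
  v: GS value = (-12 - (-2)·-3.7500) / (3) = -6.5000;  v ← (1−ω)·-3.0000 + ω·-6.5000 = -4.7500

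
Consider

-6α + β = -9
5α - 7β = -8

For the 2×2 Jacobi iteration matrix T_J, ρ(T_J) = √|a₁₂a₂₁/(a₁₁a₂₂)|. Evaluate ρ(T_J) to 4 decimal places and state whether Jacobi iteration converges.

a₁₂a₂₁/(a₁₁a₂₂) = (1)·(5) / ((-6)·(-7)) = 0.119048
ρ = √|0.119048| = √0.119048 = 0.3450
ρ < 1, so Jacobi converges

0.3450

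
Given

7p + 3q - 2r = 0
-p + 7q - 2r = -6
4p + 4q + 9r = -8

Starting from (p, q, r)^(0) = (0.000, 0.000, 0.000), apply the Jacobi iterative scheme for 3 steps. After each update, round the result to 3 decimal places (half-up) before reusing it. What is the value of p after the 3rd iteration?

Iteration 1:
  p = (0 - (3)·0.000 - (-2)·0.000) / (7) = 0.000
  q = (-6 - (-1)·0.000 - (-2)·0.000) / (7) = -0.857
  r = (-8 - (4)·0.000 - (4)·0.000) / (9) = -0.889
Iteration 2:
  p = (0 - (3)·-0.857 - (-2)·-0.889) / (7) = 0.113
  q = (-6 - (-1)·0.000 - (-2)·-0.889) / (7) = -1.111
  r = (-8 - (4)·0.000 - (4)·-0.857) / (9) = -0.508
Iteration 3:
  p = (0 - (3)·-1.111 - (-2)·-0.508) / (7) = 0.331
  q = (-6 - (-1)·0.113 - (-2)·-0.508) / (7) = -0.986
  r = (-8 - (4)·0.113 - (4)·-1.111) / (9) = -0.445

0.331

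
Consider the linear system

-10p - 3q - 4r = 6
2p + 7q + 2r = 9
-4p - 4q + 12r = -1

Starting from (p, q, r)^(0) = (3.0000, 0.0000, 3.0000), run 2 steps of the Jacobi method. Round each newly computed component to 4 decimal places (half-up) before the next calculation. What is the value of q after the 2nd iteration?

Iteration 1:
  p = (6 - (-3)·0.0000 - (-4)·3.0000) / (-10) = -1.8000
  q = (9 - (2)·3.0000 - (2)·3.0000) / (7) = -0.4286
  r = (-1 - (-4)·3.0000 - (-4)·0.0000) / (12) = 0.9167
Iteration 2:
  p = (6 - (-3)·-0.4286 - (-4)·0.9167) / (-10) = -0.8381
  q = (9 - (2)·-1.8000 - (2)·0.9167) / (7) = 1.5381
  r = (-1 - (-4)·-1.8000 - (-4)·-0.4286) / (12) = -0.8262

1.5381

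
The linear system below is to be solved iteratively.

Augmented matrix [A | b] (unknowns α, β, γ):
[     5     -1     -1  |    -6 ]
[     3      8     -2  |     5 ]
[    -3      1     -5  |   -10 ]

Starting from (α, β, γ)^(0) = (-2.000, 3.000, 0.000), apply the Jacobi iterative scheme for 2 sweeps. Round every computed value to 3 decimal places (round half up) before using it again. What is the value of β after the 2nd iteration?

Iteration 1:
  α = (-6 - (-1)·3.000 - (-1)·0.000) / (5) = -0.600
  β = (5 - (3)·-2.000 - (-2)·0.000) / (8) = 1.375
  γ = (-10 - (-3)·-2.000 - (1)·3.000) / (-5) = 3.800
Iteration 2:
  α = (-6 - (-1)·1.375 - (-1)·3.800) / (5) = -0.165
  β = (5 - (3)·-0.600 - (-2)·3.800) / (8) = 1.800
  γ = (-10 - (-3)·-0.600 - (1)·1.375) / (-5) = 2.635

1.800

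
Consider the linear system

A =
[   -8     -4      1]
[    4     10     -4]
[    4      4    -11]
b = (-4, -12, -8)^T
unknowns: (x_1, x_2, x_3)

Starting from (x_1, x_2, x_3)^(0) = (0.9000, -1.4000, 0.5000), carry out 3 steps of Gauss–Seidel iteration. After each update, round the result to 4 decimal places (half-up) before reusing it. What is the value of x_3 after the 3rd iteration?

Iteration 1:
  x_1 = (-4 - (-4)·-1.4000 - (1)·0.5000) / (-8) = 1.2625
  x_2 = (-12 - (4)·1.2625 - (-4)·0.5000) / (10) = -1.5050
  x_3 = (-8 - (4)·1.2625 - (4)·-1.5050) / (-11) = 0.6391
Iteration 2:
  x_1 = (-4 - (-4)·-1.5050 - (1)·0.6391) / (-8) = 1.3324
  x_2 = (-12 - (4)·1.3324 - (-4)·0.6391) / (10) = -1.4773
  x_3 = (-8 - (4)·1.3324 - (4)·-1.4773) / (-11) = 0.6746
Iteration 3:
  x_1 = (-4 - (-4)·-1.4773 - (1)·0.6746) / (-8) = 1.3230
  x_2 = (-12 - (4)·1.3230 - (-4)·0.6746) / (10) = -1.4594
  x_3 = (-8 - (4)·1.3230 - (4)·-1.4594) / (-11) = 0.6777

0.6777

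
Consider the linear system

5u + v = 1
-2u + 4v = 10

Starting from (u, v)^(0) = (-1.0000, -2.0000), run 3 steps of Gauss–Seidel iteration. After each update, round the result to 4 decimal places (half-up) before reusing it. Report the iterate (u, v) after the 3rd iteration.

Iteration 1:
  u = (1 - (1)·-2.0000) / (5) = 0.6000
  v = (10 - (-2)·0.6000) / (4) = 2.8000
Iteration 2:
  u = (1 - (1)·2.8000) / (5) = -0.3600
  v = (10 - (-2)·-0.3600) / (4) = 2.3200
Iteration 3:
  u = (1 - (1)·2.3200) / (5) = -0.2640
  v = (10 - (-2)·-0.2640) / (4) = 2.3680

(-0.2640, 2.3680)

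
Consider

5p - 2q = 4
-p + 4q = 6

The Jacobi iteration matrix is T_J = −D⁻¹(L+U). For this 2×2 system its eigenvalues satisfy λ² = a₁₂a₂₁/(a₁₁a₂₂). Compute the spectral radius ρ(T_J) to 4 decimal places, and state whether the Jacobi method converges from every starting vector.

0.3162

a₁₂a₂₁/(a₁₁a₂₂) = (-2)·(-1) / ((5)·(4)) = 0.100000
ρ = √|0.100000| = √0.100000 = 0.3162
ρ < 1, so Jacobi converges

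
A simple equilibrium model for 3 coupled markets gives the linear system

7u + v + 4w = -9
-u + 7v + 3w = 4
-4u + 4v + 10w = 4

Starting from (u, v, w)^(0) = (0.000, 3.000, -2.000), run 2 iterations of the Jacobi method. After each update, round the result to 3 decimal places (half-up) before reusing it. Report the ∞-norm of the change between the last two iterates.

0.596

Iteration 1:
  u = (-9 - (1)·3.000 - (4)·-2.000) / (7) = -0.571
  v = (4 - (-1)·0.000 - (3)·-2.000) / (7) = 1.429
  w = (4 - (-4)·0.000 - (4)·3.000) / (10) = -0.800
Iteration 2:
  u = (-9 - (1)·1.429 - (4)·-0.800) / (7) = -1.033
  v = (4 - (-1)·-0.571 - (3)·-0.800) / (7) = 0.833
  w = (4 - (-4)·-0.571 - (4)·1.429) / (10) = -0.400
Change: (-0.462, -0.596, 0.400) → max |·| = 0.596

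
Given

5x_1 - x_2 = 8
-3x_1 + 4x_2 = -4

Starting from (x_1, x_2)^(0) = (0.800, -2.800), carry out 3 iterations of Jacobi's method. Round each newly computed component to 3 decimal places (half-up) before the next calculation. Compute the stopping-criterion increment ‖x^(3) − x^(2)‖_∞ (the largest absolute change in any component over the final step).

Iteration 1:
  x_1 = (8 - (-1)·-2.800) / (5) = 1.040
  x_2 = (-4 - (-3)·0.800) / (4) = -0.400
Iteration 2:
  x_1 = (8 - (-1)·-0.400) / (5) = 1.520
  x_2 = (-4 - (-3)·1.040) / (4) = -0.220
Iteration 3:
  x_1 = (8 - (-1)·-0.220) / (5) = 1.556
  x_2 = (-4 - (-3)·1.520) / (4) = 0.140
Change: (0.036, 0.360) → max |·| = 0.360

0.360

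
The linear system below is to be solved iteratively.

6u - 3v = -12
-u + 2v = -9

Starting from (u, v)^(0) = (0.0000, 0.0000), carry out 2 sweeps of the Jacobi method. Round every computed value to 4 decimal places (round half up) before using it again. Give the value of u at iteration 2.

-4.2500

Iteration 1:
  u = (-12 - (-3)·0.0000) / (6) = -2.0000
  v = (-9 - (-1)·0.0000) / (2) = -4.5000
Iteration 2:
  u = (-12 - (-3)·-4.5000) / (6) = -4.2500
  v = (-9 - (-1)·-2.0000) / (2) = -5.5000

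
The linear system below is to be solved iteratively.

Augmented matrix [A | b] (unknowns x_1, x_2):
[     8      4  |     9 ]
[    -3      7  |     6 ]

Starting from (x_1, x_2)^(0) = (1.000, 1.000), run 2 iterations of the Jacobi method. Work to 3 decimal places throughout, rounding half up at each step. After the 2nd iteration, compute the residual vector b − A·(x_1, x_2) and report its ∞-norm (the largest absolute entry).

Iteration 1:
  x_1 = (9 - (4)·1.000) / (8) = 0.625
  x_2 = (6 - (-3)·1.000) / (7) = 1.286
Iteration 2:
  x_1 = (9 - (4)·1.286) / (8) = 0.482
  x_2 = (6 - (-3)·0.625) / (7) = 1.125
Residual b − A·x = (0.644, -0.429); ∞-norm = 0.644

0.644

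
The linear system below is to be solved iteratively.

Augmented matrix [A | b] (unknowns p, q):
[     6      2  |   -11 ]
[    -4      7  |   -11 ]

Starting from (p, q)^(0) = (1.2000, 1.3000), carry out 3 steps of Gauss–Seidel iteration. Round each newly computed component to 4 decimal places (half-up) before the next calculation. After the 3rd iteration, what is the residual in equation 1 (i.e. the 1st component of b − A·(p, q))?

0.3022

Iteration 1:
  p = (-11 - (2)·1.3000) / (6) = -2.2667
  q = (-11 - (-4)·-2.2667) / (7) = -2.8667
Iteration 2:
  p = (-11 - (2)·-2.8667) / (6) = -0.8778
  q = (-11 - (-4)·-0.8778) / (7) = -2.0730
Iteration 3:
  p = (-11 - (2)·-2.0730) / (6) = -1.1423
  q = (-11 - (-4)·-1.1423) / (7) = -2.2242
Residual b − A·x = (0.3022, 0.0002)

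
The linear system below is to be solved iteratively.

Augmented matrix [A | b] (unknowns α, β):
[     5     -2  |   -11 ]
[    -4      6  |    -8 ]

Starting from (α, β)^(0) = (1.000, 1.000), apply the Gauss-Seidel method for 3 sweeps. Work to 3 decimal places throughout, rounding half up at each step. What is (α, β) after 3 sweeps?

(-3.590, -3.727)

Iteration 1:
  α = (-11 - (-2)·1.000) / (5) = -1.800
  β = (-8 - (-4)·-1.800) / (6) = -2.533
Iteration 2:
  α = (-11 - (-2)·-2.533) / (5) = -3.213
  β = (-8 - (-4)·-3.213) / (6) = -3.475
Iteration 3:
  α = (-11 - (-2)·-3.475) / (5) = -3.590
  β = (-8 - (-4)·-3.590) / (6) = -3.727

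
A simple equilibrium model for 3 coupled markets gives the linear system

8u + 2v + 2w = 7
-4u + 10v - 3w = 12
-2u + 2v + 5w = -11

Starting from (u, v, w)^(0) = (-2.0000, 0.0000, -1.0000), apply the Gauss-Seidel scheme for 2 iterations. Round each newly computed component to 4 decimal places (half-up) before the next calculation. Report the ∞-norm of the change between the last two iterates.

Iteration 1:
  u = (7 - (2)·0.0000 - (2)·-1.0000) / (8) = 1.1250
  v = (12 - (-4)·1.1250 - (-3)·-1.0000) / (10) = 1.3500
  w = (-11 - (-2)·1.1250 - (2)·1.3500) / (5) = -2.2900
Iteration 2:
  u = (7 - (2)·1.3500 - (2)·-2.2900) / (8) = 1.1100
  v = (12 - (-4)·1.1100 - (-3)·-2.2900) / (10) = 0.9570
  w = (-11 - (-2)·1.1100 - (2)·0.9570) / (5) = -2.1388
Change: (-0.0150, -0.3930, 0.1512) → max |·| = 0.3930

0.3930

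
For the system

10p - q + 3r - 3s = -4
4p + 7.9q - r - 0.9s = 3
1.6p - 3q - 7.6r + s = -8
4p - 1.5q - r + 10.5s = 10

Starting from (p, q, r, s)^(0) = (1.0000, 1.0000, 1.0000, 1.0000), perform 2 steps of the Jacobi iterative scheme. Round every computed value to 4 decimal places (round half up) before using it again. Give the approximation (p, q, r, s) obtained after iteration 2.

Iteration 1:
  p = (-4 - (-1)·1.0000 - (3)·1.0000 - (-3)·1.0000) / (10) = -0.3000
  q = (3 - (4)·1.0000 - (-1)·1.0000 - (-0.9)·1.0000) / (7.9) = 0.1139
  r = (-8 - (1.6)·1.0000 - (-3)·1.0000 - (1)·1.0000) / (-7.6) = 1.0000
  s = (10 - (4)·1.0000 - (-1.5)·1.0000 - (-1)·1.0000) / (10.5) = 0.8095
Iteration 2:
  p = (-4 - (-1)·0.1139 - (3)·1.0000 - (-3)·0.8095) / (10) = -0.4458
  q = (3 - (4)·-0.3000 - (-1)·1.0000 - (-0.9)·0.8095) / (7.9) = 0.7504
  r = (-8 - (1.6)·-0.3000 - (-3)·0.1139 - (1)·0.8095) / (-7.6) = 1.0510
  s = (10 - (4)·-0.3000 - (-1.5)·0.1139 - (-1)·1.0000) / (10.5) = 1.1782

(-0.4458, 0.7504, 1.0510, 1.1782)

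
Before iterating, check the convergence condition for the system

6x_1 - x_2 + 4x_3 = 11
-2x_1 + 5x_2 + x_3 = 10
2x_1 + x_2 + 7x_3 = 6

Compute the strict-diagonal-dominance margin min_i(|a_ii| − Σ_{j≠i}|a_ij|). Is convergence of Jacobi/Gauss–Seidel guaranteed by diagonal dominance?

1

row 1: |6| − (1+4) = 1
row 2: |5| − (2+1) = 2
row 3: |7| − (2+1) = 4
minimum over rows = 1 → strictly diagonally dominant (convergence guaranteed)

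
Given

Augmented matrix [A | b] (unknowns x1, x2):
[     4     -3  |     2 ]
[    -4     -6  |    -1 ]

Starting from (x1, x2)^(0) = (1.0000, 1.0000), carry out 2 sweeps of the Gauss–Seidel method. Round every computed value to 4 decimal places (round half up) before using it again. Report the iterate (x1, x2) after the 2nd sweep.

(0.0000, 0.1667)

Iteration 1:
  x1 = (2 - (-3)·1.0000) / (4) = 1.2500
  x2 = (-1 - (-4)·1.2500) / (-6) = -0.6667
Iteration 2:
  x1 = (2 - (-3)·-0.6667) / (4) = 0.0000
  x2 = (-1 - (-4)·0.0000) / (-6) = 0.1667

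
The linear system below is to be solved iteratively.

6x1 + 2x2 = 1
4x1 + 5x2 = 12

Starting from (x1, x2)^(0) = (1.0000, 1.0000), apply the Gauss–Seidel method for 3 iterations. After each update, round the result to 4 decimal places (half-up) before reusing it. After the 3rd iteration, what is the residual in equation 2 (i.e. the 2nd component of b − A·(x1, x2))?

Iteration 1:
  x1 = (1 - (2)·1.0000) / (6) = -0.1667
  x2 = (12 - (4)·-0.1667) / (5) = 2.5334
Iteration 2:
  x1 = (1 - (2)·2.5334) / (6) = -0.6778
  x2 = (12 - (4)·-0.6778) / (5) = 2.9422
Iteration 3:
  x1 = (1 - (2)·2.9422) / (6) = -0.8141
  x2 = (12 - (4)·-0.8141) / (5) = 3.0513
Residual b − A·x = (-0.2180, -0.0001)

-0.0001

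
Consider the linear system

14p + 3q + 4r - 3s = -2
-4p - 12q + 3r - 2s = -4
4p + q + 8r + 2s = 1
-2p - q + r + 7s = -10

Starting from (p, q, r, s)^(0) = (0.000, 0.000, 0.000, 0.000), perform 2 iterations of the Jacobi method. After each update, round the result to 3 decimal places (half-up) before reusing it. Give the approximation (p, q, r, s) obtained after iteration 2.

Iteration 1:
  p = (-2 - (3)·0.000 - (4)·0.000 - (-3)·0.000) / (14) = -0.143
  q = (-4 - (-4)·0.000 - (3)·0.000 - (-2)·0.000) / (-12) = 0.333
  r = (1 - (4)·0.000 - (1)·0.000 - (2)·0.000) / (8) = 0.125
  s = (-10 - (-2)·0.000 - (-1)·0.000 - (1)·0.000) / (7) = -1.429
Iteration 2:
  p = (-2 - (3)·0.333 - (4)·0.125 - (-3)·-1.429) / (14) = -0.556
  q = (-4 - (-4)·-0.143 - (3)·0.125 - (-2)·-1.429) / (-12) = 0.650
  r = (1 - (4)·-0.143 - (1)·0.333 - (2)·-1.429) / (8) = 0.512
  s = (-10 - (-2)·-0.143 - (-1)·0.333 - (1)·0.125) / (7) = -1.440

(-0.556, 0.650, 0.512, -1.440)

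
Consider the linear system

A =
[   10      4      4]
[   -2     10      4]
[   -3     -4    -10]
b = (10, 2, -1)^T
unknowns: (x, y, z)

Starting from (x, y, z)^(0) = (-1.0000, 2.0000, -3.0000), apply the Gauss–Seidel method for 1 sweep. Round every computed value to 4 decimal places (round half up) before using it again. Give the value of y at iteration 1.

1.6800

Iteration 1:
  x = (10 - (4)·2.0000 - (4)·-3.0000) / (10) = 1.4000
  y = (2 - (-2)·1.4000 - (4)·-3.0000) / (10) = 1.6800
  z = (-1 - (-3)·1.4000 - (-4)·1.6800) / (-10) = -0.9920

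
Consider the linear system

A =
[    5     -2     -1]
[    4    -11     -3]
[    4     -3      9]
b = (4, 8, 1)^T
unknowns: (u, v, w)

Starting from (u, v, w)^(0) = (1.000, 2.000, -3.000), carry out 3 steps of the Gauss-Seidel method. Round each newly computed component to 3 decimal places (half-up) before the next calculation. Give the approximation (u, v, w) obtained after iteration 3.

(0.582, -0.401, -0.281)

Iteration 1:
  u = (4 - (-2)·2.000 - (-1)·-3.000) / (5) = 1.000
  v = (8 - (4)·1.000 - (-3)·-3.000) / (-11) = 0.455
  w = (1 - (4)·1.000 - (-3)·0.455) / (9) = -0.182
Iteration 2:
  u = (4 - (-2)·0.455 - (-1)·-0.182) / (5) = 0.946
  v = (8 - (4)·0.946 - (-3)·-0.182) / (-11) = -0.334
  w = (1 - (4)·0.946 - (-3)·-0.334) / (9) = -0.421
Iteration 3:
  u = (4 - (-2)·-0.334 - (-1)·-0.421) / (5) = 0.582
  v = (8 - (4)·0.582 - (-3)·-0.421) / (-11) = -0.401
  w = (1 - (4)·0.582 - (-3)·-0.401) / (9) = -0.281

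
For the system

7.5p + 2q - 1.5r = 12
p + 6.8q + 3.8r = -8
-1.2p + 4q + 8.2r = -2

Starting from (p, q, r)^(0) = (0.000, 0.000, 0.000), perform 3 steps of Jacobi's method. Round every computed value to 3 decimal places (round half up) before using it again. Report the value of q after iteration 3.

Iteration 1:
  p = (12 - (2)·0.000 - (-1.5)·0.000) / (7.5) = 1.600
  q = (-8 - (1)·0.000 - (3.8)·0.000) / (6.8) = -1.176
  r = (-2 - (-1.2)·0.000 - (4)·0.000) / (8.2) = -0.244
Iteration 2:
  p = (12 - (2)·-1.176 - (-1.5)·-0.244) / (7.5) = 1.865
  q = (-8 - (1)·1.600 - (3.8)·-0.244) / (6.8) = -1.275
  r = (-2 - (-1.2)·1.600 - (4)·-1.176) / (8.2) = 0.564
Iteration 3:
  p = (12 - (2)·-1.275 - (-1.5)·0.564) / (7.5) = 2.053
  q = (-8 - (1)·1.865 - (3.8)·0.564) / (6.8) = -1.766
  r = (-2 - (-1.2)·1.865 - (4)·-1.275) / (8.2) = 0.651

-1.766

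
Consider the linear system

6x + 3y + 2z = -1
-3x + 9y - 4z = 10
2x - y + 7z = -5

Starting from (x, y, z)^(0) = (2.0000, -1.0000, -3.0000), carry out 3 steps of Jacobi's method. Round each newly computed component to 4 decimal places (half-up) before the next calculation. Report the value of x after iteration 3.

-0.2831

Iteration 1:
  x = (-1 - (3)·-1.0000 - (2)·-3.0000) / (6) = 1.3333
  y = (10 - (-3)·2.0000 - (-4)·-3.0000) / (9) = 0.4444
  z = (-5 - (2)·2.0000 - (-1)·-1.0000) / (7) = -1.4286
Iteration 2:
  x = (-1 - (3)·0.4444 - (2)·-1.4286) / (6) = 0.0873
  y = (10 - (-3)·1.3333 - (-4)·-1.4286) / (9) = 0.9206
  z = (-5 - (2)·1.3333 - (-1)·0.4444) / (7) = -1.0317
Iteration 3:
  x = (-1 - (3)·0.9206 - (2)·-1.0317) / (6) = -0.2831
  y = (10 - (-3)·0.0873 - (-4)·-1.0317) / (9) = 0.6817
  z = (-5 - (2)·0.0873 - (-1)·0.9206) / (7) = -0.6077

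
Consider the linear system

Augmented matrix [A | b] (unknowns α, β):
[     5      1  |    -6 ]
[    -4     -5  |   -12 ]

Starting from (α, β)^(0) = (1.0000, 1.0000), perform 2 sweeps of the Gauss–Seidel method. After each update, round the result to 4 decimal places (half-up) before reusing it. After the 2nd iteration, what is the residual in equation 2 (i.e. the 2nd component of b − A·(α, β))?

0.0000

Iteration 1:
  α = (-6 - (1)·1.0000) / (5) = -1.4000
  β = (-12 - (-4)·-1.4000) / (-5) = 3.5200
Iteration 2:
  α = (-6 - (1)·3.5200) / (5) = -1.9040
  β = (-12 - (-4)·-1.9040) / (-5) = 3.9232
Residual b − A·x = (-0.4032, 0.0000)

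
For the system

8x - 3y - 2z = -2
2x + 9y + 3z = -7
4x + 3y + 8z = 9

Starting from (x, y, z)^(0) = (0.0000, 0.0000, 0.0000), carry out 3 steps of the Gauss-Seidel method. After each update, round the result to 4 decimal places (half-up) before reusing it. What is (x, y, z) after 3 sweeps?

(-0.3037, -1.2654, 1.7514)

Iteration 1:
  x = (-2 - (-3)·0.0000 - (-2)·0.0000) / (8) = -0.2500
  y = (-7 - (2)·-0.2500 - (3)·0.0000) / (9) = -0.7222
  z = (9 - (4)·-0.2500 - (3)·-0.7222) / (8) = 1.5208
Iteration 2:
  x = (-2 - (-3)·-0.7222 - (-2)·1.5208) / (8) = -0.1406
  y = (-7 - (2)·-0.1406 - (3)·1.5208) / (9) = -1.2535
  z = (9 - (4)·-0.1406 - (3)·-1.2535) / (8) = 1.6654
Iteration 3:
  x = (-2 - (-3)·-1.2535 - (-2)·1.6654) / (8) = -0.3037
  y = (-7 - (2)·-0.3037 - (3)·1.6654) / (9) = -1.2654
  z = (9 - (4)·-0.3037 - (3)·-1.2654) / (8) = 1.7514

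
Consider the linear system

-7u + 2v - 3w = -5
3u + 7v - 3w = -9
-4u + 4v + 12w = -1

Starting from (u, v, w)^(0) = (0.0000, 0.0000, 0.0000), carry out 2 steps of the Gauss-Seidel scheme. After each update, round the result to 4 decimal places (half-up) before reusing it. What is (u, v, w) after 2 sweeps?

(-0.0343, -0.9773, 0.2310)

Iteration 1:
  u = (-5 - (2)·0.0000 - (-3)·0.0000) / (-7) = 0.7143
  v = (-9 - (3)·0.7143 - (-3)·0.0000) / (7) = -1.5918
  w = (-1 - (-4)·0.7143 - (4)·-1.5918) / (12) = 0.6854
Iteration 2:
  u = (-5 - (2)·-1.5918 - (-3)·0.6854) / (-7) = -0.0343
  v = (-9 - (3)·-0.0343 - (-3)·0.6854) / (7) = -0.9773
  w = (-1 - (-4)·-0.0343 - (4)·-0.9773) / (12) = 0.2310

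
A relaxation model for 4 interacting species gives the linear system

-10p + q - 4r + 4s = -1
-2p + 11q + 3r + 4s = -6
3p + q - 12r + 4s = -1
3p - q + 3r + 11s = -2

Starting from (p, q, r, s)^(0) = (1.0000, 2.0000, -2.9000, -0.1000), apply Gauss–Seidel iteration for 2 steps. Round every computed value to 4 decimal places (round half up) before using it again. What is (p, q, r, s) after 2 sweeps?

Iteration 1:
  p = (-1 - (1)·2.0000 - (-4)·-2.9000 - (4)·-0.1000) / (-10) = 1.4200
  q = (-6 - (-2)·1.4200 - (3)·-2.9000 - (4)·-0.1000) / (11) = 0.5400
  r = (-1 - (3)·1.4200 - (1)·0.5400 - (4)·-0.1000) / (-12) = 0.4500
  s = (-2 - (3)·1.4200 - (-1)·0.5400 - (3)·0.4500) / (11) = -0.6427
Iteration 2:
  p = (-1 - (1)·0.5400 - (-4)·0.4500 - (4)·-0.6427) / (-10) = -0.2831
  q = (-6 - (-2)·-0.2831 - (3)·0.4500 - (4)·-0.6427) / (11) = -0.4859
  r = (-1 - (3)·-0.2831 - (1)·-0.4859 - (4)·-0.6427) / (-12) = -0.2422
  s = (-2 - (3)·-0.2831 - (-1)·-0.4859 - (3)·-0.2422) / (11) = -0.0827

(-0.2831, -0.4859, -0.2422, -0.0827)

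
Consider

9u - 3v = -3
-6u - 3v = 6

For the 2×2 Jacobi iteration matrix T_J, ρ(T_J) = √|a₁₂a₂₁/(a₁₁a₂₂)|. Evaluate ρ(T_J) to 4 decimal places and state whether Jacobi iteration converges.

0.8165

a₁₂a₂₁/(a₁₁a₂₂) = (-3)·(-6) / ((9)·(-3)) = -0.666667
ρ = √|-0.666667| = √0.666667 = 0.8165
ρ < 1, so Jacobi converges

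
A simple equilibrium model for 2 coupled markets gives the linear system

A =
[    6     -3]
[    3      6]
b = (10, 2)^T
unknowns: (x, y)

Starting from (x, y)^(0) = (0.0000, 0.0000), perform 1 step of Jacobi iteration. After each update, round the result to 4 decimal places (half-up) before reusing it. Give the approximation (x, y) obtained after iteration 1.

(1.6667, 0.3333)

Iteration 1:
  x = (10 - (-3)·0.0000) / (6) = 1.6667
  y = (2 - (3)·0.0000) / (6) = 0.3333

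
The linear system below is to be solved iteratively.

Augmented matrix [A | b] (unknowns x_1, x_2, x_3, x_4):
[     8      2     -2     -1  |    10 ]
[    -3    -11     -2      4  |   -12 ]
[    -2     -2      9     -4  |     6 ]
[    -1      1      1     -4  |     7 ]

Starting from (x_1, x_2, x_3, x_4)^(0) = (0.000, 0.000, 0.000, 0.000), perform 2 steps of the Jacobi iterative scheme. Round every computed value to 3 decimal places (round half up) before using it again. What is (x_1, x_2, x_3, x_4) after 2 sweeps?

Iteration 1:
  x_1 = (10 - (2)·0.000 - (-2)·0.000 - (-1)·0.000) / (8) = 1.250
  x_2 = (-12 - (-3)·0.000 - (-2)·0.000 - (4)·0.000) / (-11) = 1.091
  x_3 = (6 - (-2)·0.000 - (-2)·0.000 - (-4)·0.000) / (9) = 0.667
  x_4 = (7 - (-1)·0.000 - (1)·0.000 - (1)·0.000) / (-4) = -1.750
Iteration 2:
  x_1 = (10 - (2)·1.091 - (-2)·0.667 - (-1)·-1.750) / (8) = 0.925
  x_2 = (-12 - (-3)·1.250 - (-2)·0.667 - (4)·-1.750) / (-11) = -0.008
  x_3 = (6 - (-2)·1.250 - (-2)·1.091 - (-4)·-1.750) / (9) = 0.409
  x_4 = (7 - (-1)·1.250 - (1)·1.091 - (1)·0.667) / (-4) = -1.623

(0.925, -0.008, 0.409, -1.623)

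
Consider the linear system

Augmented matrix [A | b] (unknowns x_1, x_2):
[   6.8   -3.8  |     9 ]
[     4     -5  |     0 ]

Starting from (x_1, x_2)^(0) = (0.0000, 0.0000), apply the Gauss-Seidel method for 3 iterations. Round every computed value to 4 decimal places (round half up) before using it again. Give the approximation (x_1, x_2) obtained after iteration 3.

Iteration 1:
  x_1 = (9 - (-3.8)·0.0000) / (6.8) = 1.3235
  x_2 = (0 - (4)·1.3235) / (-5) = 1.0588
Iteration 2:
  x_1 = (9 - (-3.8)·1.0588) / (6.8) = 1.9152
  x_2 = (0 - (4)·1.9152) / (-5) = 1.5322
Iteration 3:
  x_1 = (9 - (-3.8)·1.5322) / (6.8) = 2.1798
  x_2 = (0 - (4)·2.1798) / (-5) = 1.7438

(2.1798, 1.7438)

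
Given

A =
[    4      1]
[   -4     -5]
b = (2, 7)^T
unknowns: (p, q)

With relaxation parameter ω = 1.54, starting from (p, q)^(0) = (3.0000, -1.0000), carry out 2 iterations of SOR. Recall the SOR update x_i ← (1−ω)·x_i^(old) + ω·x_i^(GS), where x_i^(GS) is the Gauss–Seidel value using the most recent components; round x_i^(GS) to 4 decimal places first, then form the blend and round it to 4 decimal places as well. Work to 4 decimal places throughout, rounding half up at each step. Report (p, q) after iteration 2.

(1.4227, -3.3456)

Iteration 1:
  p: GS value = (2 - (1)·-1.0000) / (4) = 0.7500;  p ← (1−ω)·3.0000 + ω·0.7500 = -0.4650
  q: GS value = (7 - (-4)·-0.4650) / (-5) = -1.0280;  q ← (1−ω)·-1.0000 + ω·-1.0280 = -1.0431
Iteration 2:
  p: GS value = (2 - (1)·-1.0431) / (4) = 0.7608;  p ← (1−ω)·-0.4650 + ω·0.7608 = 1.4227
  q: GS value = (7 - (-4)·1.4227) / (-5) = -2.5382;  q ← (1−ω)·-1.0431 + ω·-2.5382 = -3.3456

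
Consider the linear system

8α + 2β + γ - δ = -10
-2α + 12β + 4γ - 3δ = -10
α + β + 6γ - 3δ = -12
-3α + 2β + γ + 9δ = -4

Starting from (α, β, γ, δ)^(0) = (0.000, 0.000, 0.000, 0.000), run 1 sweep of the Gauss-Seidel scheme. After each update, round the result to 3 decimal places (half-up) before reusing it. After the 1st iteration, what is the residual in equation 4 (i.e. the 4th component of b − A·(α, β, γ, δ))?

0.002

Iteration 1:
  α = (-10 - (2)·0.000 - (1)·0.000 - (-1)·0.000) / (8) = -1.250
  β = (-10 - (-2)·-1.250 - (4)·0.000 - (-3)·0.000) / (12) = -1.042
  γ = (-12 - (1)·-1.250 - (1)·-1.042 - (-3)·0.000) / (6) = -1.618
  δ = (-4 - (-3)·-1.250 - (2)·-1.042 - (1)·-1.618) / (9) = -0.450
Residual b − A·x = (3.252, 5.126, -1.350, 0.002)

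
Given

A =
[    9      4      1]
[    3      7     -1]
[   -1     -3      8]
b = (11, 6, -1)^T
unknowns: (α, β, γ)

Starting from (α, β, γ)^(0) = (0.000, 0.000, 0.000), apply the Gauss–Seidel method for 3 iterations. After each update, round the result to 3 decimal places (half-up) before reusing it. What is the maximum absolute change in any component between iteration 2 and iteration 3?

Iteration 1:
  α = (11 - (4)·0.000 - (1)·0.000) / (9) = 1.222
  β = (6 - (3)·1.222 - (-1)·0.000) / (7) = 0.333
  γ = (-1 - (-1)·1.222 - (-3)·0.333) / (8) = 0.153
Iteration 2:
  α = (11 - (4)·0.333 - (1)·0.153) / (9) = 1.057
  β = (6 - (3)·1.057 - (-1)·0.153) / (7) = 0.426
  γ = (-1 - (-1)·1.057 - (-3)·0.426) / (8) = 0.167
Iteration 3:
  α = (11 - (4)·0.426 - (1)·0.167) / (9) = 1.014
  β = (6 - (3)·1.014 - (-1)·0.167) / (7) = 0.446
  γ = (-1 - (-1)·1.014 - (-3)·0.446) / (8) = 0.169
Change: (-0.043, 0.020, 0.002) → max |·| = 0.043

0.043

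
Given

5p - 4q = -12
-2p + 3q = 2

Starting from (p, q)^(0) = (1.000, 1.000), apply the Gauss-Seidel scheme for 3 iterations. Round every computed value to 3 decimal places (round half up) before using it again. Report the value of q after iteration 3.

Iteration 1:
  p = (-12 - (-4)·1.000) / (5) = -1.600
  q = (2 - (-2)·-1.600) / (3) = -0.400
Iteration 2:
  p = (-12 - (-4)·-0.400) / (5) = -2.720
  q = (2 - (-2)·-2.720) / (3) = -1.147
Iteration 3:
  p = (-12 - (-4)·-1.147) / (5) = -3.318
  q = (2 - (-2)·-3.318) / (3) = -1.545

-1.545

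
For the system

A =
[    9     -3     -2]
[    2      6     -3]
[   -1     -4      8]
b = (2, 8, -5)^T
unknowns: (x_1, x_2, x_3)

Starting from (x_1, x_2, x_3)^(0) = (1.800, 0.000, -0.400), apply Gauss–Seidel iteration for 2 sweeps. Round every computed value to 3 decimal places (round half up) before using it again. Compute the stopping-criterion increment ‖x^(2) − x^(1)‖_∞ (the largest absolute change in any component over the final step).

0.438

Iteration 1:
  x_1 = (2 - (-3)·0.000 - (-2)·-0.400) / (9) = 0.133
  x_2 = (8 - (2)·0.133 - (-3)·-0.400) / (6) = 1.089
  x_3 = (-5 - (-1)·0.133 - (-4)·1.089) / (8) = -0.064
Iteration 2:
  x_1 = (2 - (-3)·1.089 - (-2)·-0.064) / (9) = 0.571
  x_2 = (8 - (2)·0.571 - (-3)·-0.064) / (6) = 1.111
  x_3 = (-5 - (-1)·0.571 - (-4)·1.111) / (8) = 0.002
Change: (0.438, 0.022, 0.066) → max |·| = 0.438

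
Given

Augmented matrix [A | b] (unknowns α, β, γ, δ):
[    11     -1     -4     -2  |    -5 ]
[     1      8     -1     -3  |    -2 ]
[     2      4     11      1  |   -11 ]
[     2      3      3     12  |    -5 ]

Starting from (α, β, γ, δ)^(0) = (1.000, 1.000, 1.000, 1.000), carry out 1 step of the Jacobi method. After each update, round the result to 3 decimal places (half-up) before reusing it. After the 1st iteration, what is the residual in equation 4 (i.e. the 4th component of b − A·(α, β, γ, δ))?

12.165

Iteration 1:
  α = (-5 - (-1)·1.000 - (-4)·1.000 - (-2)·1.000) / (11) = 0.182
  β = (-2 - (1)·1.000 - (-1)·1.000 - (-3)·1.000) / (8) = 0.125
  γ = (-11 - (2)·1.000 - (4)·1.000 - (1)·1.000) / (11) = -1.636
  δ = (-5 - (2)·1.000 - (3)·1.000 - (3)·1.000) / (12) = -1.083
Residual b − A·x = (-15.587, -8.067, 7.215, 12.165)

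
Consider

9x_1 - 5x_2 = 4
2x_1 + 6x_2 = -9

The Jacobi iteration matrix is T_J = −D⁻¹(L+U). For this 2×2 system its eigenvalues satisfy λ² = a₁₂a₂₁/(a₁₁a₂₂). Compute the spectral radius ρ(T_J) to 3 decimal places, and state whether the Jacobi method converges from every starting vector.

0.430

a₁₂a₂₁/(a₁₁a₂₂) = (-5)·(2) / ((9)·(6)) = -0.185185
ρ = √|-0.185185| = √0.185185 = 0.430
ρ < 1, so Jacobi converges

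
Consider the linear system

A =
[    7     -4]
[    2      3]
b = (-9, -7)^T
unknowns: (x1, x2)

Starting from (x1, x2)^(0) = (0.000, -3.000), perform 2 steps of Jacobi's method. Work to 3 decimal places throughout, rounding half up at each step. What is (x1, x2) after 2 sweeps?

Iteration 1:
  x1 = (-9 - (-4)·-3.000) / (7) = -3.000
  x2 = (-7 - (2)·0.000) / (3) = -2.333
Iteration 2:
  x1 = (-9 - (-4)·-2.333) / (7) = -2.619
  x2 = (-7 - (2)·-3.000) / (3) = -0.333

(-2.619, -0.333)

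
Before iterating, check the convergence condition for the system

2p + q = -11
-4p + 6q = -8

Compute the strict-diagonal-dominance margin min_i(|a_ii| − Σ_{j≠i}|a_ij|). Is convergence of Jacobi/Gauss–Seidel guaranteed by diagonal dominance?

row 1: |2| − (1) = 1
row 2: |6| − (4) = 2
minimum over rows = 1 → strictly diagonally dominant (convergence guaranteed)

1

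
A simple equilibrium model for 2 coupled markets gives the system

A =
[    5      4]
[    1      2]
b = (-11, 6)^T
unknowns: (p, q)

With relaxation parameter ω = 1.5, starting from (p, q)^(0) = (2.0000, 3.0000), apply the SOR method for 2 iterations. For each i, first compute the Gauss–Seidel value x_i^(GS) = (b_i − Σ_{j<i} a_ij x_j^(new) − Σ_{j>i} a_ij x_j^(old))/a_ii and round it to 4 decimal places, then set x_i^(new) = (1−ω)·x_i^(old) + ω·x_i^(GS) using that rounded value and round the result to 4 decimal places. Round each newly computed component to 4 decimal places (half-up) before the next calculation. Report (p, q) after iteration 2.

Iteration 1:
  p: GS value = (-11 - (4)·3.0000) / (5) = -4.6000;  p ← (1−ω)·2.0000 + ω·-4.6000 = -7.9000
  q: GS value = (6 - (1)·-7.9000) / (2) = 6.9500;  q ← (1−ω)·3.0000 + ω·6.9500 = 8.9250
Iteration 2:
  p: GS value = (-11 - (4)·8.9250) / (5) = -9.3400;  p ← (1−ω)·-7.9000 + ω·-9.3400 = -10.0600
  q: GS value = (6 - (1)·-10.0600) / (2) = 8.0300;  q ← (1−ω)·8.9250 + ω·8.0300 = 7.5825

(-10.0600, 7.5825)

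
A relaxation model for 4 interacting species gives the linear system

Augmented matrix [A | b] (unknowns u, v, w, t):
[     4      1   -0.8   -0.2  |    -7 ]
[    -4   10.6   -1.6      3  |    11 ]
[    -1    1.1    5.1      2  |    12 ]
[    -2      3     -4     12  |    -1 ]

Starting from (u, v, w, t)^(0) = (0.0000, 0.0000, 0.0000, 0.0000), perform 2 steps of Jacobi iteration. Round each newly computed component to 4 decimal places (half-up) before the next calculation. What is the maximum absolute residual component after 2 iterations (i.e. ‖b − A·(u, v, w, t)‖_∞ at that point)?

Iteration 1:
  u = (-7 - (1)·0.0000 - (-0.8)·0.0000 - (-0.2)·0.0000) / (4) = -1.7500
  v = (11 - (-4)·0.0000 - (-1.6)·0.0000 - (3)·0.0000) / (10.6) = 1.0377
  w = (12 - (-1)·0.0000 - (1.1)·0.0000 - (2)·0.0000) / (5.1) = 2.3529
  t = (-1 - (-2)·0.0000 - (3)·0.0000 - (-4)·0.0000) / (12) = -0.0833
Iteration 2:
  u = (-7 - (1)·1.0377 - (-0.8)·2.3529 - (-0.2)·-0.0833) / (4) = -1.5430
  v = (11 - (-4)·-1.7500 - (-1.6)·2.3529 - (3)·-0.0833) / (10.6) = 0.7561
  w = (12 - (-1)·-1.7500 - (1.1)·1.0377 - (2)·-0.0833) / (5.1) = 1.8187
  t = (-1 - (-2)·-1.7500 - (3)·1.0377 - (-4)·2.3529) / (12) = 0.1499
Residual b − A·x = (-0.0992, -0.7264, 0.0501, -0.8783); ∞-norm = 0.8783

0.8783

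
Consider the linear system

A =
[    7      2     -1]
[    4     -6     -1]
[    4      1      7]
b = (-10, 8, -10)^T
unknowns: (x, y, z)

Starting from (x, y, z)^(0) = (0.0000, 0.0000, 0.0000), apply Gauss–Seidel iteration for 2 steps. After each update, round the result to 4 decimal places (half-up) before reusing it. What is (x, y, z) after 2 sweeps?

Iteration 1:
  x = (-10 - (2)·0.0000 - (-1)·0.0000) / (7) = -1.4286
  y = (8 - (4)·-1.4286 - (-1)·0.0000) / (-6) = -2.2857
  z = (-10 - (4)·-1.4286 - (1)·-2.2857) / (7) = -0.2857
Iteration 2:
  x = (-10 - (2)·-2.2857 - (-1)·-0.2857) / (7) = -0.8163
  y = (8 - (4)·-0.8163 - (-1)·-0.2857) / (-6) = -1.8299
  z = (-10 - (4)·-0.8163 - (1)·-1.8299) / (7) = -0.7007

(-0.8163, -1.8299, -0.7007)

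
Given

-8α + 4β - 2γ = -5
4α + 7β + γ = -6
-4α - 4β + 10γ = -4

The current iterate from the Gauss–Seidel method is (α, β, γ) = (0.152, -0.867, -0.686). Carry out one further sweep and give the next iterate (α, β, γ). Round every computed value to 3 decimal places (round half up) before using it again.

One sweep:
  α = (-5 - (4)·-0.867 - (-2)·-0.686) / (-8) = 0.363
  β = (-6 - (4)·0.363 - (1)·-0.686) / (7) = -0.967
  γ = (-4 - (-4)·0.363 - (-4)·-0.967) / (10) = -0.642

(0.363, -0.967, -0.642)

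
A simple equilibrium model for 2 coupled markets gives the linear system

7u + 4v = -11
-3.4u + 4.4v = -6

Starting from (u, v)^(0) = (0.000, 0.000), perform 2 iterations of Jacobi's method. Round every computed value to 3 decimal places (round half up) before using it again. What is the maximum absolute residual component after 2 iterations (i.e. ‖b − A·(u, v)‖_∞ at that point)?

4.856

Iteration 1:
  u = (-11 - (4)·0.000) / (7) = -1.571
  v = (-6 - (-3.4)·0.000) / (4.4) = -1.364
Iteration 2:
  u = (-11 - (4)·-1.364) / (7) = -0.792
  v = (-6 - (-3.4)·-1.571) / (4.4) = -2.578
Residual b − A·x = (4.856, 2.650); ∞-norm = 4.856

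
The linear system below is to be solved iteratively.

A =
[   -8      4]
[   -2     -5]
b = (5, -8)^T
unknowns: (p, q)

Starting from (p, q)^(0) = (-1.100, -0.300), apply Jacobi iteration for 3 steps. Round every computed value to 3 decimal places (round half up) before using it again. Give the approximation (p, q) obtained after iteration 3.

(0.330, 1.442)

Iteration 1:
  p = (5 - (4)·-0.300) / (-8) = -0.775
  q = (-8 - (-2)·-1.100) / (-5) = 2.040
Iteration 2:
  p = (5 - (4)·2.040) / (-8) = 0.395
  q = (-8 - (-2)·-0.775) / (-5) = 1.910
Iteration 3:
  p = (5 - (4)·1.910) / (-8) = 0.330
  q = (-8 - (-2)·0.395) / (-5) = 1.442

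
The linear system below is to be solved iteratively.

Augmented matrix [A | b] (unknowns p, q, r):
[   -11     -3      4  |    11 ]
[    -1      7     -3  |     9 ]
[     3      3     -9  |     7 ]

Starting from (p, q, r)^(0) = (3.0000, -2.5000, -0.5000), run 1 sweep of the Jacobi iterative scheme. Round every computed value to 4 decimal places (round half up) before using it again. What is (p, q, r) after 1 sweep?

Iteration 1:
  p = (11 - (-3)·-2.5000 - (4)·-0.5000) / (-11) = -0.5000
  q = (9 - (-1)·3.0000 - (-3)·-0.5000) / (7) = 1.5000
  r = (7 - (3)·3.0000 - (3)·-2.5000) / (-9) = -0.6111

(-0.5000, 1.5000, -0.6111)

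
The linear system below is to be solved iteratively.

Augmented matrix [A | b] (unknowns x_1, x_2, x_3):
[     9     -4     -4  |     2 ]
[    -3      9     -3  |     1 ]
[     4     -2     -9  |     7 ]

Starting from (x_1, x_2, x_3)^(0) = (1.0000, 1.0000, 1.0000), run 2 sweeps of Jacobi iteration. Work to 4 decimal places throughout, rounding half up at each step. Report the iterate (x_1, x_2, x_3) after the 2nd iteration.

(0.3210, 0.2963, -0.4568)

Iteration 1:
  x_1 = (2 - (-4)·1.0000 - (-4)·1.0000) / (9) = 1.1111
  x_2 = (1 - (-3)·1.0000 - (-3)·1.0000) / (9) = 0.7778
  x_3 = (7 - (4)·1.0000 - (-2)·1.0000) / (-9) = -0.5556
Iteration 2:
  x_1 = (2 - (-4)·0.7778 - (-4)·-0.5556) / (9) = 0.3210
  x_2 = (1 - (-3)·1.1111 - (-3)·-0.5556) / (9) = 0.2963
  x_3 = (7 - (4)·1.1111 - (-2)·0.7778) / (-9) = -0.4568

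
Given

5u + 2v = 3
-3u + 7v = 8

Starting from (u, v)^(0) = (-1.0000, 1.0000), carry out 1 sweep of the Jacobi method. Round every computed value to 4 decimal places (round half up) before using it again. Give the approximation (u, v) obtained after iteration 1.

(0.2000, 0.7143)

Iteration 1:
  u = (3 - (2)·1.0000) / (5) = 0.2000
  v = (8 - (-3)·-1.0000) / (7) = 0.7143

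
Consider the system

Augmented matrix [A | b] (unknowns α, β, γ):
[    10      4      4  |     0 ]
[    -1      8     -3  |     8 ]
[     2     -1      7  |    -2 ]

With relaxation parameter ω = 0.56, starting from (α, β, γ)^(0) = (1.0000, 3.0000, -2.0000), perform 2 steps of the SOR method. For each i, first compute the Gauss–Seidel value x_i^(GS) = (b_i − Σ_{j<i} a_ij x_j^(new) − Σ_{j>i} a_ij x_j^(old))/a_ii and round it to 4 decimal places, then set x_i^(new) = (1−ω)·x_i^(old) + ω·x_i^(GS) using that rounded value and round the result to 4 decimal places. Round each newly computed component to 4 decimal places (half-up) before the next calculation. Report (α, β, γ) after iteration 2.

(-0.0211, 1.0067, -0.4970)

Iteration 1:
  α: GS value = (0 - (4)·3.0000 - (4)·-2.0000) / (10) = -0.4000;  α ← (1−ω)·1.0000 + ω·-0.4000 = 0.2160
  β: GS value = (8 - (-1)·0.2160 - (-3)·-2.0000) / (8) = 0.2770;  β ← (1−ω)·3.0000 + ω·0.2770 = 1.4751
  γ: GS value = (-2 - (2)·0.2160 - (-1)·1.4751) / (7) = -0.1367;  γ ← (1−ω)·-2.0000 + ω·-0.1367 = -0.9566
Iteration 2:
  α: GS value = (0 - (4)·1.4751 - (4)·-0.9566) / (10) = -0.2074;  α ← (1−ω)·0.2160 + ω·-0.2074 = -0.0211
  β: GS value = (8 - (-1)·-0.0211 - (-3)·-0.9566) / (8) = 0.6386;  β ← (1−ω)·1.4751 + ω·0.6386 = 1.0067
  γ: GS value = (-2 - (2)·-0.0211 - (-1)·1.0067) / (7) = -0.1359;  γ ← (1−ω)·-0.9566 + ω·-0.1359 = -0.4970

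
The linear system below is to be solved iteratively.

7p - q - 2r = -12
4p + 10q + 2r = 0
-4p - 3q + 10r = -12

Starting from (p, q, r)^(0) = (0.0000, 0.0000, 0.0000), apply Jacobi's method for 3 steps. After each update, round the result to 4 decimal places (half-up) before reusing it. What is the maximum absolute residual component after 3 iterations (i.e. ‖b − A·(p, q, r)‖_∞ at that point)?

0.5678

Iteration 1:
  p = (-12 - (-1)·0.0000 - (-2)·0.0000) / (7) = -1.7143
  q = (0 - (4)·0.0000 - (2)·0.0000) / (10) = 0.0000
  r = (-12 - (-4)·0.0000 - (-3)·0.0000) / (10) = -1.2000
Iteration 2:
  p = (-12 - (-1)·0.0000 - (-2)·-1.2000) / (7) = -2.0571
  q = (0 - (4)·-1.7143 - (2)·-1.2000) / (10) = 0.9257
  r = (-12 - (-4)·-1.7143 - (-3)·0.0000) / (10) = -1.8857
Iteration 3:
  p = (-12 - (-1)·0.9257 - (-2)·-1.8857) / (7) = -2.1208
  q = (0 - (4)·-2.0571 - (2)·-1.8857) / (10) = 1.2000
  r = (-12 - (-4)·-2.0571 - (-3)·0.9257) / (10) = -1.7451
Residual b − A·x = (0.5554, -0.0266, 0.5678); ∞-norm = 0.5678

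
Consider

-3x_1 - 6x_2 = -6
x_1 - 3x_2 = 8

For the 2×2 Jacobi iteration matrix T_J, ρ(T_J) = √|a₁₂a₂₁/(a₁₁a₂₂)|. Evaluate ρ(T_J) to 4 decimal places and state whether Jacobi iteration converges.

a₁₂a₂₁/(a₁₁a₂₂) = (-6)·(1) / ((-3)·(-3)) = -0.666667
ρ = √|-0.666667| = √0.666667 = 0.8165
ρ < 1, so Jacobi converges

0.8165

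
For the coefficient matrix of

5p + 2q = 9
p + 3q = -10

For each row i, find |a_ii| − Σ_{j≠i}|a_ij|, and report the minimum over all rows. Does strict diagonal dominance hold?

row 1: |5| − (2) = 3
row 2: |3| − (1) = 2
minimum over rows = 2 → strictly diagonally dominant (convergence guaranteed)

2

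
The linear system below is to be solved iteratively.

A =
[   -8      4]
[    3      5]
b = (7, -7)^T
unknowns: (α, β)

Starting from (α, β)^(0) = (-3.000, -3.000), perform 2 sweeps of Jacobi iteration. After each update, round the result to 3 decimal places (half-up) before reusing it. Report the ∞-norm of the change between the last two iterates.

Iteration 1:
  α = (7 - (4)·-3.000) / (-8) = -2.375
  β = (-7 - (3)·-3.000) / (5) = 0.400
Iteration 2:
  α = (7 - (4)·0.400) / (-8) = -0.675
  β = (-7 - (3)·-2.375) / (5) = 0.025
Change: (1.700, -0.375) → max |·| = 1.700

1.700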